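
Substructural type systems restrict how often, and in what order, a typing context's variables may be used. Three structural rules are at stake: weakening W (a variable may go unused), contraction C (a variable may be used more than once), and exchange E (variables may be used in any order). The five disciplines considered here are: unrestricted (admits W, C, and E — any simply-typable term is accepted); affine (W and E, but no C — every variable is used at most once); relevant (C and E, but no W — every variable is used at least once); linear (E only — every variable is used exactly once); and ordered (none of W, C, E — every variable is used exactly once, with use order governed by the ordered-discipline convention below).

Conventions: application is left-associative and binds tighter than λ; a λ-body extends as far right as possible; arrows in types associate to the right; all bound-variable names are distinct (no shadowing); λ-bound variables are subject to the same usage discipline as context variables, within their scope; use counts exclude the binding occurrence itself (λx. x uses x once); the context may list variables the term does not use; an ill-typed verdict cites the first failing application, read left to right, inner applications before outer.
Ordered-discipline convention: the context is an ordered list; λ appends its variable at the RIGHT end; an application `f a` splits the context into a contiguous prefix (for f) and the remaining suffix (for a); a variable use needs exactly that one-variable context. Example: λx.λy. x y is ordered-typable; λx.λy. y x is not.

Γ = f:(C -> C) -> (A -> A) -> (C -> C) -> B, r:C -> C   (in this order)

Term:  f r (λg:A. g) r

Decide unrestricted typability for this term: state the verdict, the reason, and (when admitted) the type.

yes — well-typed at B; no restrictions here; term : B
variable uses: f ×1; r ×2; g (bound) ×1
uses in reading order: f, r, g, r
typing: well-typed at B
per-discipline verdicts: ordered ✗ · linear ✗ · affine ✗ · relevant ✓ · unrestricted ✓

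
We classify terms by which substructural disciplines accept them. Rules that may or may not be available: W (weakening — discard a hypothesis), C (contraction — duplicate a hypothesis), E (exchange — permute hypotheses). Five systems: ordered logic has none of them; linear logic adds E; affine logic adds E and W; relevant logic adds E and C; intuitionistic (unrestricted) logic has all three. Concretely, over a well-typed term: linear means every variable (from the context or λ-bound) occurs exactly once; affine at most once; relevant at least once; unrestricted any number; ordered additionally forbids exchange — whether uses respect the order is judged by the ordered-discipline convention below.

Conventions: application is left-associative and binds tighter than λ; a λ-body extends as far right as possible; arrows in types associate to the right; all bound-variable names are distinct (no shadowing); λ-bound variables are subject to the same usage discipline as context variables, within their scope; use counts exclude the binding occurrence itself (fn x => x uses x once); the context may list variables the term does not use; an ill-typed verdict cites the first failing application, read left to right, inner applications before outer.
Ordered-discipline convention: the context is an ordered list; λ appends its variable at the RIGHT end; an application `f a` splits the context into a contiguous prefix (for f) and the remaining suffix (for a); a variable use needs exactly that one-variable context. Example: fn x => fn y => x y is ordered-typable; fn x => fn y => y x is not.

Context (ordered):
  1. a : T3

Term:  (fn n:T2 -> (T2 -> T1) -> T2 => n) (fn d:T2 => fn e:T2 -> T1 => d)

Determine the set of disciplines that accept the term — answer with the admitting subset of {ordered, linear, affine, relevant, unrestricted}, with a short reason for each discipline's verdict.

admitted in: affine, unrestricted
usage: a=0; n (λ-bound)=1; d (λ-bound)=1; e (λ-bound)=0
uses in reading order: n, d
typing: the term checks, with type T2 -> (T2 -> T1) -> T2
ordered: ✗ — unused: a, e — weakening required
linear: ✗ — unused: a, e — weakening required
affine: ✓ — a, n, d, e: no repeats, contraction unneeded
relevant: ✗ — unused: a, e — weakening required
unrestricted: ✓ — type-checks (T2 -> (T2 -> T1) -> T2) and nothing is barred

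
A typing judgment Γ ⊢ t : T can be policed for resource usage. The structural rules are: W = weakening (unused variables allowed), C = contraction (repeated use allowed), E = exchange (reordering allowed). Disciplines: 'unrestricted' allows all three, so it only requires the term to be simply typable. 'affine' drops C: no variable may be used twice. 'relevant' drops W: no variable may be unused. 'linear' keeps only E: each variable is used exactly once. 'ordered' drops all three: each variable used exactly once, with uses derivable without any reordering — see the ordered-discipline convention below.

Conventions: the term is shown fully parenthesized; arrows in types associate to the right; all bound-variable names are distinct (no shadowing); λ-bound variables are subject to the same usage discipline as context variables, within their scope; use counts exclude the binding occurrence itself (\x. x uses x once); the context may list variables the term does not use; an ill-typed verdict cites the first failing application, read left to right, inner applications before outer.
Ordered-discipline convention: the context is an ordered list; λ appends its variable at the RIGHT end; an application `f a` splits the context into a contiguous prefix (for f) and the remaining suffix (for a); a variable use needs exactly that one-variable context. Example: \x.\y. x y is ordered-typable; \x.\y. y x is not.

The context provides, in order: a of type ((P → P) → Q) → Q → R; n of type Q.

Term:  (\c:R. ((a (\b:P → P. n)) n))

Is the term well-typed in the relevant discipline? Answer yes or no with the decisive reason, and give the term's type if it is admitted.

no — unused: c, b — weakening required
counts: a=1; n=2; c (λ-bound)=0; b (λ-bound)=0
use order (left to right): a, n, n
typing: the term checks, with type R → R
all disciplines: ordered ✗ · linear ✗ · affine ✗ · relevant ✗ · unrestricted ✓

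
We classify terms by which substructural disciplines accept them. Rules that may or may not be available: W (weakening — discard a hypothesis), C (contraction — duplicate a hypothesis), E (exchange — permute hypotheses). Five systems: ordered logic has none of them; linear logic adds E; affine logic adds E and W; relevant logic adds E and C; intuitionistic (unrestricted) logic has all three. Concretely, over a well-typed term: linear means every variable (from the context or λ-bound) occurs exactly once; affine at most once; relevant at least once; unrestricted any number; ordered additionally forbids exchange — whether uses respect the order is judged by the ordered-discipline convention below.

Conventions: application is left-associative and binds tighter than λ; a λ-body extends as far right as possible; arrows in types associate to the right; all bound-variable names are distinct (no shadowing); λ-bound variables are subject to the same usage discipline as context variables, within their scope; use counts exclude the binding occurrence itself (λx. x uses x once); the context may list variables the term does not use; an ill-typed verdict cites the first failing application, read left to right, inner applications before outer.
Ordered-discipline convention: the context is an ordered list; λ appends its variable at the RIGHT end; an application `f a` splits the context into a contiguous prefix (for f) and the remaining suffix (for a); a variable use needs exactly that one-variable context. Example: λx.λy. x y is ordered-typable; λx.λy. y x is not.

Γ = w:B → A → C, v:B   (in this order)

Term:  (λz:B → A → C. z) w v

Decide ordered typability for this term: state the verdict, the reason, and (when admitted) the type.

yes — single-use (w, v, z), ordered derivation ok; term : A → C
variable uses: w: 1×, v: 1×, z [bound]: 1×
uses in reading order: z, w, v
typing: the term checks, with type A → C
across the five disciplines: ordered ✓ · linear ✓ · affine ✓ · relevant ✓ · unrestricted ✓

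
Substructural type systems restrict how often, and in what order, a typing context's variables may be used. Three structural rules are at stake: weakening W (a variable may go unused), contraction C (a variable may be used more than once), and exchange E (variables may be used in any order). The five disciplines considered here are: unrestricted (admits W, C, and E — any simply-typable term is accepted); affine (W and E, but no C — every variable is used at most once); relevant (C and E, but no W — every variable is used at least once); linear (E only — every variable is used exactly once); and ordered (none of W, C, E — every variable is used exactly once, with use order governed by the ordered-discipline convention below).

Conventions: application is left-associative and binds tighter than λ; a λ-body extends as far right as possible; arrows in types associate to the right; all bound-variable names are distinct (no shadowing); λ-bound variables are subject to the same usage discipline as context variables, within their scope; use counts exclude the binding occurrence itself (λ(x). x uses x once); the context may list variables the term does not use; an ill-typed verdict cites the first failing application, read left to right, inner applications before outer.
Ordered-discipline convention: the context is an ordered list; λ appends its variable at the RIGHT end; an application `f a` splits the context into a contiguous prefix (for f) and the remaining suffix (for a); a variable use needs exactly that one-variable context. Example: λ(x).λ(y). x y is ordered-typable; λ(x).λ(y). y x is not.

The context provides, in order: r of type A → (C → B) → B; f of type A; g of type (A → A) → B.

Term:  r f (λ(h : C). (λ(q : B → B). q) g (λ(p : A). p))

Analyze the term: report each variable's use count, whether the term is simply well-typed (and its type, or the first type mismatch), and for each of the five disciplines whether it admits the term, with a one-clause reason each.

use counts: r=1; f=1; g=1; h [bound]=0; q [bound]=1; p [bound]=1
order of uses: r, f, q, g, p
typing: ill-typed: a function awaiting B → B gets (A → A) → B
ordered: ✗ — not simply typable
linear: ✗ — fails simple typing
affine: ✗ — a type mismatch blocks all five
relevant: ✗ — the type mismatch rejects it
unrestricted: ✗ — not simply typable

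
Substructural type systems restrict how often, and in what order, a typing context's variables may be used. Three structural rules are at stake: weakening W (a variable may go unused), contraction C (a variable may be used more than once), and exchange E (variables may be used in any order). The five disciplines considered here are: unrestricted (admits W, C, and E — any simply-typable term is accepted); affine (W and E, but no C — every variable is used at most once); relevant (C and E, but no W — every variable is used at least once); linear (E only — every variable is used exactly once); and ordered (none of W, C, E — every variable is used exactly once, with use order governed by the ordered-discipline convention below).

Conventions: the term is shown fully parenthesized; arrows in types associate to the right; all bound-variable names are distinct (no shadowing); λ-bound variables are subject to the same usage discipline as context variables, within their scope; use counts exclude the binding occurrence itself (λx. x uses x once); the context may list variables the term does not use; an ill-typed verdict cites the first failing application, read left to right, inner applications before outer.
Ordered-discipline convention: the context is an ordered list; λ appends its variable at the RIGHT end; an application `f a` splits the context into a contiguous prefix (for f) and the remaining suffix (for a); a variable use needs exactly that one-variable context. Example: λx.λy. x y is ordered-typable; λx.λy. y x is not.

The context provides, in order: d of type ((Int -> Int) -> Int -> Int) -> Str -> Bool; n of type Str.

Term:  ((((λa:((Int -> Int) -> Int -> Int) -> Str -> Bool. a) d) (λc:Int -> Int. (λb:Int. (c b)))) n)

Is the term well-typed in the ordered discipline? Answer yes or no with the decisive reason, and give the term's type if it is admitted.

yes — d, n, a, c, b: once each, no exchange needed; term : Bool
counts: d: 1×; n: 1×; a [bound]: 1×; c [bound]: 1×; b [bound]: 1×
uses in reading order: a, d, c, b, n
typing: the term checks, with type Bool
all disciplines: ordered ✓, linear ✓, affine ✓, relevant ✓, unrestricted ✓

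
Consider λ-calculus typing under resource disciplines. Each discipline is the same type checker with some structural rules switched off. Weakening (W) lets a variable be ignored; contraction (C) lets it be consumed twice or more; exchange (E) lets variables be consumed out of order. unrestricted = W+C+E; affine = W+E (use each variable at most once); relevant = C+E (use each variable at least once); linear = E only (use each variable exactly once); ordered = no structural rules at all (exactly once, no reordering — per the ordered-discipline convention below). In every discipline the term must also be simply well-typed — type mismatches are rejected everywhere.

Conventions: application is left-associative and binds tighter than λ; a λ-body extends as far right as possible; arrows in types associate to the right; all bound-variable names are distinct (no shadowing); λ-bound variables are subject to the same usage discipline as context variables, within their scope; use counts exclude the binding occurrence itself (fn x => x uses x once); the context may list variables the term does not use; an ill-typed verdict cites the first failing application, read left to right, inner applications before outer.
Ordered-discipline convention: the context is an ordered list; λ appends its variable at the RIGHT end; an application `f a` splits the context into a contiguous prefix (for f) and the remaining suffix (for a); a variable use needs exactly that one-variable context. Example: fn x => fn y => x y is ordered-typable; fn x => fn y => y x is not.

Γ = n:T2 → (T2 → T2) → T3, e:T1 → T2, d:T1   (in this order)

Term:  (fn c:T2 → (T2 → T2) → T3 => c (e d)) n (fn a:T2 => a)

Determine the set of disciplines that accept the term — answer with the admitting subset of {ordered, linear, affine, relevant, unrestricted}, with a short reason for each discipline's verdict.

admitted by: linear, affine, relevant, unrestricted
counts: n ×1, e ×1, d ×1, c (bound) ×1, a (bound) ×1
order of uses: c, e, d, n, a
typing: well-typed — term : T3
ordered: ✗ — no contiguous prefix/suffix split fits c, e, d, n, a
linear: ✓ — single use per variable (n, e, d, c, a)
affine: ✓ — at most one use each (n, e, d, c, a)
relevant: ✓ — at least one use each (n, e, d, c, a)
unrestricted: ✓ — typability at T3 is all that's needed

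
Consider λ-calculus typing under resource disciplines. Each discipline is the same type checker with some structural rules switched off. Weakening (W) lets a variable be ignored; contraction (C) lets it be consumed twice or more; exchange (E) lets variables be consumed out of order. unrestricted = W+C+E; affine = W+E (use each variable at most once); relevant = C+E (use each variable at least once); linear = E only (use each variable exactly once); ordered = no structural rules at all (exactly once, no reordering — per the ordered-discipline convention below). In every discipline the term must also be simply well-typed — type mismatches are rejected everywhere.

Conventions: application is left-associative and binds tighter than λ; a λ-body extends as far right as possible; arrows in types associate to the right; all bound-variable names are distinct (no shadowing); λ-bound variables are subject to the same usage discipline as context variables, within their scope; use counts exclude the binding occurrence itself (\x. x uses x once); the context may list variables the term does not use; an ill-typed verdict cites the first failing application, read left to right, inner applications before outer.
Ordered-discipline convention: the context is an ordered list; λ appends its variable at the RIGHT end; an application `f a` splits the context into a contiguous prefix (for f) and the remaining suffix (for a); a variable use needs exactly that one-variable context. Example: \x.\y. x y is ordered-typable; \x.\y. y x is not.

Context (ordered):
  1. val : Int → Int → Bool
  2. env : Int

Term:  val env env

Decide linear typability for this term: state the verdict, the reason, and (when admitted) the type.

no — uses contraction: env ×2
use counts: val: 1, env: 2
order of uses: val, env, env
typing: well-typed at Bool
all disciplines: ordered ✗; linear ✗; affine ✗; relevant ✓; unrestricted ✓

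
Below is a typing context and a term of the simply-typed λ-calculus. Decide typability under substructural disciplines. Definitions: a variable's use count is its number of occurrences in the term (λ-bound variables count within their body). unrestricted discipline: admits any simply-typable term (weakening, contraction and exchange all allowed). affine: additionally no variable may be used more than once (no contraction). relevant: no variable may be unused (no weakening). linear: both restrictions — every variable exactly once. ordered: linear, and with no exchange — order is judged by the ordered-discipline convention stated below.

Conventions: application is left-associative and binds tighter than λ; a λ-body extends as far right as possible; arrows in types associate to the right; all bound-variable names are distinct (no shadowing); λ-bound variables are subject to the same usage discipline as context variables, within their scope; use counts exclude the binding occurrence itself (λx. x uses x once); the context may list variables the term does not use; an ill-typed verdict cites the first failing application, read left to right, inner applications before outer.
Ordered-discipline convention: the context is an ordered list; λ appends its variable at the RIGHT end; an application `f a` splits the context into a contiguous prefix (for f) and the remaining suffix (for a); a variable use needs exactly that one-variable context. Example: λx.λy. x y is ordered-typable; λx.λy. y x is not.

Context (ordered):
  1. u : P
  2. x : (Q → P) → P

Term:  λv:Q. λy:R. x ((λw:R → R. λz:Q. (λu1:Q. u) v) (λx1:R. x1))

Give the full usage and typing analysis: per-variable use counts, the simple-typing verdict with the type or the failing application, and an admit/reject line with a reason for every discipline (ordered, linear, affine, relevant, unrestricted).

counts: u=1; x=1; v [bound]=1; y [bound]=0; w [bound]=0; z [bound]=0; u1 [bound]=0; x1 [bound]=1
use order (left to right): x, u, v, x1
typing: ✓ — Q → R → P
ordered: ✗ — y, w, z, u1 never used (weakening)
linear: ✗ — y, w, z, u1 never used (weakening)
affine: ✓ — u, x, v, y, w, z, u1, x1: no repeats, contraction unneeded
relevant: ✗ — y, w, z, u1 never used (weakening)
unrestricted: ✓ — type-checks (Q → R → P) and nothing is barred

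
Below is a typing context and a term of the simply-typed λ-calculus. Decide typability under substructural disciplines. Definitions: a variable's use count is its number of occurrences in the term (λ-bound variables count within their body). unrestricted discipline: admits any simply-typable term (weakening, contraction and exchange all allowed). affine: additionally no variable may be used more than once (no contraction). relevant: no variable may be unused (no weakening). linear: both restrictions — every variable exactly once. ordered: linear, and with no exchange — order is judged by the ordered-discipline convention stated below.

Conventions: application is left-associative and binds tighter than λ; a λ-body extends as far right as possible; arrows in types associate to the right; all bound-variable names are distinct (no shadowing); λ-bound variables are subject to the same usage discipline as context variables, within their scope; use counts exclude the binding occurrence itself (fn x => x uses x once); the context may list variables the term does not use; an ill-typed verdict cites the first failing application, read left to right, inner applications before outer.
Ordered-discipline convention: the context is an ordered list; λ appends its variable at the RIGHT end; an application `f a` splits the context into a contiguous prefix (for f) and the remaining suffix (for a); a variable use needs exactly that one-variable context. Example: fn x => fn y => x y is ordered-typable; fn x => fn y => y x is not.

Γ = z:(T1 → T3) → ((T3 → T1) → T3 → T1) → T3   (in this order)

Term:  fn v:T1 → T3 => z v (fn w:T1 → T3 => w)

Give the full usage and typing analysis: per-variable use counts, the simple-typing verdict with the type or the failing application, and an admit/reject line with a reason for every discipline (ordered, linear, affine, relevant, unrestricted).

counts: z ×1; v [bound] ×1; w [bound] ×1
uses in reading order: z, v, w
typing: ill-typed: argument of type (T1 → T3) → T1 → T3 where (T3 → T1) → T3 → T1 is required
ordered ✗ (a type mismatch blocks all five)
linear ✗ (the type mismatch rejects it)
affine ✗ (not simply typable)
relevant ✗ (fails simple typing)
unrestricted ✗ (a type mismatch blocks all five)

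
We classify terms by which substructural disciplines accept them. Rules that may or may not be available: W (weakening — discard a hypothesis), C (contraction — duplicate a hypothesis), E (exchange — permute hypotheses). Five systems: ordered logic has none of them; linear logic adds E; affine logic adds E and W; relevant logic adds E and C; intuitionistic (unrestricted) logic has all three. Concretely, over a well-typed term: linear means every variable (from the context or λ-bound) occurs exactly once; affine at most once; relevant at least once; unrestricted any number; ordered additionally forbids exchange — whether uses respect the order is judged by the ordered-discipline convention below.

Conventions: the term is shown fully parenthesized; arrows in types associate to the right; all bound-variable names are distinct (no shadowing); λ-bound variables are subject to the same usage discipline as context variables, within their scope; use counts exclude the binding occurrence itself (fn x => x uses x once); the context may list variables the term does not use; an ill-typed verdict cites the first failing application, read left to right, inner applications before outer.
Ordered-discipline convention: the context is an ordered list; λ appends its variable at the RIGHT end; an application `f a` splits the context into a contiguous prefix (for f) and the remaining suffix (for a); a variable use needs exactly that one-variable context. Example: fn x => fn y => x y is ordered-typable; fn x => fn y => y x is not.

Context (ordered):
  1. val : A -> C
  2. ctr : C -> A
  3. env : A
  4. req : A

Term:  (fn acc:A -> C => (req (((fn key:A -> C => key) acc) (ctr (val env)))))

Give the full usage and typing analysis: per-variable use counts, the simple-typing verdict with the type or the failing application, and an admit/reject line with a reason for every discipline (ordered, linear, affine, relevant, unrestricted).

use counts: val=1; ctr=1; env=1; req=1; acc [bound]=1; key [bound]=1
left-to-right use order: req, key, acc, ctr, val, env
typing: ill-typed: non-arrow in function slot: A
ordered: ✗, a type mismatch blocks all five
linear: ✗, the type mismatch rejects it
affine: ✗, not simply typable
relevant: ✗, fails simple typing
unrestricted: ✗, a type mismatch blocks all five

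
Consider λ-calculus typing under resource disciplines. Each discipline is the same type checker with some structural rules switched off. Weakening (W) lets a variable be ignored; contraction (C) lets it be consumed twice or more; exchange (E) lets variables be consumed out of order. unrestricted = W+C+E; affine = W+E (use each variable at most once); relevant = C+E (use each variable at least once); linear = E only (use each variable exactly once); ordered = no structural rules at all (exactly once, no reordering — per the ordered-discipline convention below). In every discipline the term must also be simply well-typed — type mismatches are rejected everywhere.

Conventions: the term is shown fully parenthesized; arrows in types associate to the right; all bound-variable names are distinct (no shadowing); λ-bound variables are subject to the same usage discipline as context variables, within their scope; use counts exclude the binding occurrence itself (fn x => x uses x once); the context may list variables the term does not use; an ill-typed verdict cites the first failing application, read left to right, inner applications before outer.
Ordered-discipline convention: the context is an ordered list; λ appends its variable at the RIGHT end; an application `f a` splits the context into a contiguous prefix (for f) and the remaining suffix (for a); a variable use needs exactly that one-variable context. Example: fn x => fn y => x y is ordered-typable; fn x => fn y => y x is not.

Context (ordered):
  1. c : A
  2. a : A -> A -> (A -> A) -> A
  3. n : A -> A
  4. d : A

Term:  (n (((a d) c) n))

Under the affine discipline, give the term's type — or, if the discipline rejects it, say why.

not well-typed under affine — repeated use of n ×2
use counts: c: 1×, a: 1×, n: 2×, d: 1×
order of uses: n, a, d, c, n
typing: well-typed at A
across the five disciplines: ordered ✗ · linear ✗ · affine ✗ · relevant ✓ · unrestricted ✓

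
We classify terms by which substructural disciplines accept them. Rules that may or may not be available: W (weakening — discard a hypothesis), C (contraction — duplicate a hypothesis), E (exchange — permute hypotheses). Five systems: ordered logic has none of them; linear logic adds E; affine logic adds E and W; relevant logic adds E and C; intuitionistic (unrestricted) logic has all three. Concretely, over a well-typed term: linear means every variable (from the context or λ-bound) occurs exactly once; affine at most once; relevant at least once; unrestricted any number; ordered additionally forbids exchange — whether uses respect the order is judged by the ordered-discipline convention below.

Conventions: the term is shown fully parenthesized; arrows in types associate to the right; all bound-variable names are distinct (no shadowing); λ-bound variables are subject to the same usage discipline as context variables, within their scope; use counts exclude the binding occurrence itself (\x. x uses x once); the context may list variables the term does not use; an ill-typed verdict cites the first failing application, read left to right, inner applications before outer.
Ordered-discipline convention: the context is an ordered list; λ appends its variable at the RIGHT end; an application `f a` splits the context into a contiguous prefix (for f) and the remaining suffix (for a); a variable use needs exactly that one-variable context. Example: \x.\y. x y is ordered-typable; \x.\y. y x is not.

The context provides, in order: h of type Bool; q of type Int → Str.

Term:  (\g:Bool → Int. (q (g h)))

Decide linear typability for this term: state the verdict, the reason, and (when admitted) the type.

yes — h, q, g: one use apiece; term : (Bool → Int) → Str
usage: h=1, q=1, g (λ-bound)=1
left-to-right use order: q, g, h
typing: well-typed at (Bool → Int) → Str
summary: ordered ✗, linear ✓, affine ✓, relevant ✓, unrestricted ✓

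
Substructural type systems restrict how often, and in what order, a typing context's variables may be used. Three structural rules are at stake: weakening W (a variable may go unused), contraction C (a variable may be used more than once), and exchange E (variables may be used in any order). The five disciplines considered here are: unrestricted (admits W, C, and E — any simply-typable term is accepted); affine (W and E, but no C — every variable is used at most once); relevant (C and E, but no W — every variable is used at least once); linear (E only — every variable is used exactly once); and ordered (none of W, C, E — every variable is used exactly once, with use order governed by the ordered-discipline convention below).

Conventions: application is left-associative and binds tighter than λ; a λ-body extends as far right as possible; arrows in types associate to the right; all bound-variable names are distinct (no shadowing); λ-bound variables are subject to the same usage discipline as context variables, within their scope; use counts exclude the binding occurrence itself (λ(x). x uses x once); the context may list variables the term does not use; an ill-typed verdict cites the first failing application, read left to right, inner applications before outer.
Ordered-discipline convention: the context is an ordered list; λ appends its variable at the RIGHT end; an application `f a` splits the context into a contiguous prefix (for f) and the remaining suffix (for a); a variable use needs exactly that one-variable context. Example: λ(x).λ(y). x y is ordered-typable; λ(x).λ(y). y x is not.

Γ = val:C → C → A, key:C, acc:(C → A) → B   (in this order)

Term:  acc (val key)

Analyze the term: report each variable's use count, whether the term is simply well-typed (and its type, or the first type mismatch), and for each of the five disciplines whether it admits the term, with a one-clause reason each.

usage: val=1; key=1; acc=1
order of uses: acc, val, key
typing: ✓ — B
ordered: ✗ — use order acc, val, key needs exchange
linear: ✓ — exactly-once usage across val, key, acc
affine: ✓ — none of val, key, acc used more than once
relevant: ✓ — at least one use each (val, key, acc)
unrestricted: ✓ — simply typable at B; W, C, E all held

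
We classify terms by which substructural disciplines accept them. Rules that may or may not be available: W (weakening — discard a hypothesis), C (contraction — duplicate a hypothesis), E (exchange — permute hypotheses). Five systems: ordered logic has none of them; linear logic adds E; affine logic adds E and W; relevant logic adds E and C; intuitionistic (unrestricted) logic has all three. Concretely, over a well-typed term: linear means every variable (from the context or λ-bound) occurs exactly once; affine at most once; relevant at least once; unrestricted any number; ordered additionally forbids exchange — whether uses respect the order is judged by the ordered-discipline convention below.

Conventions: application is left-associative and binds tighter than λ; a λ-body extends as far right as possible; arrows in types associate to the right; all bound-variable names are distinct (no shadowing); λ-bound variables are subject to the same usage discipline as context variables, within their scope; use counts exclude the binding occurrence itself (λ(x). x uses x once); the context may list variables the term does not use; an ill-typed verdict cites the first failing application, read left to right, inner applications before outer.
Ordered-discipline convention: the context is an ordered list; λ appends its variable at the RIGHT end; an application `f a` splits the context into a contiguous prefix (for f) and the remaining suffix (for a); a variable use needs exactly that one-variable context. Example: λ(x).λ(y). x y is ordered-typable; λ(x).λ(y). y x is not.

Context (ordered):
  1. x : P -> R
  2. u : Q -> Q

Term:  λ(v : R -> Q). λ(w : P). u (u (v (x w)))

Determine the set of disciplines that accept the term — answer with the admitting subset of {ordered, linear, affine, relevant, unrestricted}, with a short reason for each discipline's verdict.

admitting disciplines: relevant, unrestricted
use counts: x: 1; u: 2; v (λ-bound): 1; w (λ-bound): 1
order of uses: u, u, v, x, w
typing: ✓ — (R -> Q) -> P -> Q
ordered: ✗ — repeated use of u ×2
linear: ✗ — repeated use of u ×2
affine: ✗ — repeated use of u ×2
relevant: ✓ — at least one use each (x, u, v, w)
unrestricted: ✓ — type-checks ((R -> Q) -> P -> Q) and nothing is barred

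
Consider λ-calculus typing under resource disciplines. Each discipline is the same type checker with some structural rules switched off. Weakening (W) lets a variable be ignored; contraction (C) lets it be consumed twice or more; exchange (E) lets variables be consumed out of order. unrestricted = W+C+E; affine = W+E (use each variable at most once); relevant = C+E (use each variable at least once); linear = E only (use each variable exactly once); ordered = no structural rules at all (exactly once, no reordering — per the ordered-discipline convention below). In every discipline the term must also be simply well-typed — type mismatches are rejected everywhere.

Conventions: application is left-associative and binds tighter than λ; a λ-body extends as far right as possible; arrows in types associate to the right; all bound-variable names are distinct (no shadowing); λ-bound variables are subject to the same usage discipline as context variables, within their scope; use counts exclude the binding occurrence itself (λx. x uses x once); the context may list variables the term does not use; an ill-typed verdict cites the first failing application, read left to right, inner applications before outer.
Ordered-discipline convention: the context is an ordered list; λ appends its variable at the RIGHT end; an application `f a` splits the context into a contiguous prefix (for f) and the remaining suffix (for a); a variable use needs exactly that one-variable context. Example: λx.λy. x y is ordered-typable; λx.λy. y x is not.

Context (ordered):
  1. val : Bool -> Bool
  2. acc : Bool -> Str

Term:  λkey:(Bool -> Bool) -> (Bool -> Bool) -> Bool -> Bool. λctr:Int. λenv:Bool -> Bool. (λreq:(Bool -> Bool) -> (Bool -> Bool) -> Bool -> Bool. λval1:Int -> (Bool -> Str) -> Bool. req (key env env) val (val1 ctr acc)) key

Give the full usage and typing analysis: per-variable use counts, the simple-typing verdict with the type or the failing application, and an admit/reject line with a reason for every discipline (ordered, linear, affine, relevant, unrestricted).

usage: val: 1×, acc: 1×, key [bound]: 2×, ctr [bound]: 1×, env [bound]: 2×, req [bound]: 1×, val1 [bound]: 1×
left-to-right use order: req, key, env, env, val, val1, ctr, acc, key
typing: well-typed — term : ((Bool -> Bool) -> (Bool -> Bool) -> Bool -> Bool) -> Int -> (Bool -> Bool) -> (Int -> (Bool -> Str) -> Bool) -> Bool
ordered ✗ (key ×2, env ×2 used more than once (contraction))
linear ✗ (key ×2, env ×2 used more than once (contraction))
affine ✗ (key ×2, env ×2 used more than once (contraction))
relevant ✓ (none of val, acc, key, ctr, env, req, val1 goes unused)
unrestricted ✓ (well-typed at ((Bool -> Bool) -> (Bool -> Bool) -> Bool -> Bool) -> Int -> (Bool -> Bool) -> (Int -> (Bool -> Str) -> Bool) -> Bool; no restrictions here)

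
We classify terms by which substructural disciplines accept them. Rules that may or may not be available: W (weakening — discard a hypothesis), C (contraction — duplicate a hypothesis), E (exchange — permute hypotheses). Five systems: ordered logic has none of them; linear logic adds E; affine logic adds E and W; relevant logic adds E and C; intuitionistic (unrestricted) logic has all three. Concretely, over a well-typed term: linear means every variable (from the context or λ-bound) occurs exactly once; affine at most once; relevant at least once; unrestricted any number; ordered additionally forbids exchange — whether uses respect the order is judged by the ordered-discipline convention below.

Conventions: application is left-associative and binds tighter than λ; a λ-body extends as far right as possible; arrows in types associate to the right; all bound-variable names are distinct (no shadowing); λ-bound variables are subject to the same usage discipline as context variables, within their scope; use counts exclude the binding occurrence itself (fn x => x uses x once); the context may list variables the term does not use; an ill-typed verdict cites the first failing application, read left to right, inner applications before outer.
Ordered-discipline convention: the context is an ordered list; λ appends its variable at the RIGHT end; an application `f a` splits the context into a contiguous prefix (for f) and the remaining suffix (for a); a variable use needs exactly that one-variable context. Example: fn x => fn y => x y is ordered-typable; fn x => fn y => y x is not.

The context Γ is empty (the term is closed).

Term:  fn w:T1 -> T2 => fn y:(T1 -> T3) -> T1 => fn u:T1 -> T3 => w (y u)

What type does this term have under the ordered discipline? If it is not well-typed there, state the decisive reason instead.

term : (T1 -> T2) -> ((T1 -> T3) -> T1) -> (T1 -> T3) -> T2
counts: w [bound]: 1; y [bound]: 1; u [bound]: 1
uses in reading order: w, y, u
typing: ✓ — (T1 -> T2) -> ((T1 -> T3) -> T1) -> (T1 -> T3) -> T2
all disciplines: ordered ✓ · linear ✓ · affine ✓ · relevant ✓ · unrestricted ✓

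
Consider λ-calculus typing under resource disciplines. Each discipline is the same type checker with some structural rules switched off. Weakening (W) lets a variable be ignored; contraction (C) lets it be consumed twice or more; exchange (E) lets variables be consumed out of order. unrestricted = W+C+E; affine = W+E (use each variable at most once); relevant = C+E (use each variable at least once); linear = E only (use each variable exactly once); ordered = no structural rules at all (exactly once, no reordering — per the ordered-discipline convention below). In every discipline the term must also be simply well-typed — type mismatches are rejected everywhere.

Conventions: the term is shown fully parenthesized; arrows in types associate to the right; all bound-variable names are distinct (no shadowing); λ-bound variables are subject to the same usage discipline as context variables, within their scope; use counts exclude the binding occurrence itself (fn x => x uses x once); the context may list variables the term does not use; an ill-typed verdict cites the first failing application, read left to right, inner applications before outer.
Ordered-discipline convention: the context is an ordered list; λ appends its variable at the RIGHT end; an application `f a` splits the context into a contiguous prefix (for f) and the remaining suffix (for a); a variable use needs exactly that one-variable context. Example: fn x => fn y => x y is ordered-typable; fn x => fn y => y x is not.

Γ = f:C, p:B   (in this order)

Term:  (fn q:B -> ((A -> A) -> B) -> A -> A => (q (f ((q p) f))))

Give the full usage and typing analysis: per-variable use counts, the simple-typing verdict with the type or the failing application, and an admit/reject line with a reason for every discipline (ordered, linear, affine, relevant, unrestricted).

usage: f: 2, p: 1, q (bound): 2
left-to-right use order: q, f, q, p, f
typing: ill-typed: an application expects (A -> A) -> B but receives C
ordered: ✗ — not simply typable
linear: ✗ — fails simple typing
affine: ✗ — a type mismatch blocks all five
relevant: ✗ — the type mismatch rejects it
unrestricted: ✗ — not simply typable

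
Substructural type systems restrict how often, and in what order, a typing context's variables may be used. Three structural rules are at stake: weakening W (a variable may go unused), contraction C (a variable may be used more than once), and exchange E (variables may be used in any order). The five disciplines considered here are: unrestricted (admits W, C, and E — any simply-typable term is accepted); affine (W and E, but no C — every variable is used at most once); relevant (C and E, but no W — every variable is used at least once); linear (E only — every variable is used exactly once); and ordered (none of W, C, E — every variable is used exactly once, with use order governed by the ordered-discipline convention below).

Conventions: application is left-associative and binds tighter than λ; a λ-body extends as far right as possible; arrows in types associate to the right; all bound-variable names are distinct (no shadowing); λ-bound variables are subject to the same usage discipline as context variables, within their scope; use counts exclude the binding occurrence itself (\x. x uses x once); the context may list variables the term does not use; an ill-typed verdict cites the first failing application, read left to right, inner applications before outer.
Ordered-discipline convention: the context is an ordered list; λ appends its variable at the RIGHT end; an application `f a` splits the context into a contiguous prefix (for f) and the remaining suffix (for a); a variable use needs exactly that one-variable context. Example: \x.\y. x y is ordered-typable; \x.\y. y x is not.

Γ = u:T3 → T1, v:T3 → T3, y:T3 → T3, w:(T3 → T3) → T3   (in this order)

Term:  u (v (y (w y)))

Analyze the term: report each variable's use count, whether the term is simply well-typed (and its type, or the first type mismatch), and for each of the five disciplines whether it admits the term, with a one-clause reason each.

use counts: u: 1×, v: 1×, y: 2×, w: 1×
left-to-right use order: u, v, y, w, y
typing: the term checks, with type T1
ordered: ✗ — y ×2 used more than once (contraction)
linear: ✗ — y ×2 used more than once (contraction)
affine: ✗ — y ×2 used more than once (contraction)
relevant: ✓ — u, v, y, w: all used, weakening unneeded
unrestricted: ✓ — simply typable at T1; W, C, E all held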